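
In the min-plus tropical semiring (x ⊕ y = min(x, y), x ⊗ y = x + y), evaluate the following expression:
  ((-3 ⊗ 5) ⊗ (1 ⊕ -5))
((-3 ⊗ 5) ⊗ (1 ⊕ -5)) = -3

Expand innermost to outermost. Recall ⊕ takes the minimum of its arguments and ⊗ takes their sum. Working out the expression ((-3 ⊗ 5) ⊗ (1 ⊕ -5)) gives -3.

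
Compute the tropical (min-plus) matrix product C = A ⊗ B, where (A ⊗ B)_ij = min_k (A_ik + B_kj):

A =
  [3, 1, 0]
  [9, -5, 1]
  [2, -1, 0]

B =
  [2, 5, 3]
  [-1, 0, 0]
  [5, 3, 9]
A ⊗ B =
  [0, 1, 1]
  [-6, -5, -5]
  [-2, -1, -1]

Apply the min-plus product entry-by-entry:
  C[0][0] = min over k of (A[0][0] + B[0][0] = 3 + 2 = 5, A[0][1] + B[1][0] = 1 + -1 = 0, A[0][2] + B[2][0] = 0 + 5 = 5) = 0 (attained at k = 1)
  C[0][1] = min over k of (A[0][0] + B[0][1] = 3 + 5 = 8, A[0][1] + B[1][1] = 1 + 0 = 1, A[0][2] + B[2][1] = 0 + 3 = 3) = 1 (attained at k = 1)
  C[0][2] = min over k of (A[0][0] + B[0][2] = 3 + 3 = 6, A[0][1] + B[1][2] = 1 + 0 = 1, A[0][2] + B[2][2] = 0 + 9 = 9) = 1 (attained at k = 1)
  C[1][0] = min over k of (A[1][0] + B[0][0] = 9 + 2 = 11, A[1][1] + B[1][0] = -5 + -1 = -6, A[1][2] + B[2][0] = 1 + 5 = 6) = -6 (attained at k = 1)
  C[1][1] = min over k of (A[1][0] + B[0][1] = 9 + 5 = 14, A[1][1] + B[1][1] = -5 + 0 = -5, A[1][2] + B[2][1] = 1 + 3 = 4) = -5 (attained at k = 1)
  C[1][2] = min over k of (A[1][0] + B[0][2] = 9 + 3 = 12, A[1][1] + B[1][2] = -5 + 0 = -5, A[1][2] + B[2][2] = 1 + 9 = 10) = -5 (attained at k = 1)
  C[2][0] = min over k of (A[2][0] + B[0][0] = 2 + 2 = 4, A[2][1] + B[1][0] = -1 + -1 = -2, A[2][2] + B[2][0] = 0 + 5 = 5) = -2 (attained at k = 1)
  C[2][1] = min over k of (A[2][0] + B[0][1] = 2 + 5 = 7, A[2][1] + B[1][1] = -1 + 0 = -1, A[2][2] + B[2][1] = 0 + 3 = 3) = -1 (attained at k = 1)
  C[2][2] = min over k of (A[2][0] + B[0][2] = 2 + 3 = 5, A[2][1] + B[1][2] = -1 + 0 = -1, A[2][2] + B[2][2] = 0 + 9 = 9) = -1 (attained at k = 1)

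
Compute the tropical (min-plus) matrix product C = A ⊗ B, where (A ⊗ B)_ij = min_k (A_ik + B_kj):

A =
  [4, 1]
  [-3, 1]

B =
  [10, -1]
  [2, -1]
A ⊗ B =
  [3, 0]
  [3, -4]

Apply the min-plus product entry-by-entry:
  C[0][0] = min over k of (A[0][0] + B[0][0] = 4 + 10 = 14, A[0][1] + B[1][0] = 1 + 2 = 3) = 3 (attained at k = 1)
  C[0][1] = min over k of (A[0][0] + B[0][1] = 4 + -1 = 3, A[0][1] + B[1][1] = 1 + -1 = 0) = 0 (attained at k = 1)
  C[1][0] = min over k of (A[1][0] + B[0][0] = -3 + 10 = 7, A[1][1] + B[1][0] = 1 + 2 = 3) = 3 (attained at k = 1)
  C[1][1] = min over k of (A[1][0] + B[0][1] = -3 + -1 = -4, A[1][1] + B[1][1] = 1 + -1 = 0) = -4 (attained at k = 0)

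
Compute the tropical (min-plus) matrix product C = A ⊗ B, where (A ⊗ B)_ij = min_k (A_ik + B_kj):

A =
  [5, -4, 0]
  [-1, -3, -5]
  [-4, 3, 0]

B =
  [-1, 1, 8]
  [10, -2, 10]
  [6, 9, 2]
A ⊗ B =
  [4, -6, 2]
  [-2, -5, -3]
  [-5, -3, 2]

Apply the min-plus product entry-by-entry:
  C[0][0] = min over k of (A[0][0] + B[0][0] = 5 + -1 = 4, A[0][1] + B[1][0] = -4 + 10 = 6, A[0][2] + B[2][0] = 0 + 6 = 6) = 4 (attained at k = 0)
  C[0][1] = min over k of (A[0][0] + B[0][1] = 5 + 1 = 6, A[0][1] + B[1][1] = -4 + -2 = -6, A[0][2] + B[2][1] = 0 + 9 = 9) = -6 (attained at k = 1)
  C[0][2] = min over k of (A[0][0] + B[0][2] = 5 + 8 = 13, A[0][1] + B[1][2] = -4 + 10 = 6, A[0][2] + B[2][2] = 0 + 2 = 2) = 2 (attained at k = 2)
  C[1][0] = min over k of (A[1][0] + B[0][0] = -1 + -1 = -2, A[1][1] + B[1][0] = -3 + 10 = 7, A[1][2] + B[2][0] = -5 + 6 = 1) = -2 (attained at k = 0)
  C[1][1] = min over k of (A[1][0] + B[0][1] = -1 + 1 = 0, A[1][1] + B[1][1] = -3 + -2 = -5, A[1][2] + B[2][1] = -5 + 9 = 4) = -5 (attained at k = 1)
  C[1][2] = min over k of (A[1][0] + B[0][2] = -1 + 8 = 7, A[1][1] + B[1][2] = -3 + 10 = 7, A[1][2] + B[2][2] = -5 + 2 = -3) = -3 (attained at k = 2)
  C[2][0] = min over k of (A[2][0] + B[0][0] = -4 + -1 = -5, A[2][1] + B[1][0] = 3 + 10 = 13, A[2][2] + B[2][0] = 0 + 6 = 6) = -5 (attained at k = 0)
  C[2][1] = min over k of (A[2][0] + B[0][1] = -4 + 1 = -3, A[2][1] + B[1][1] = 3 + -2 = 1, A[2][2] + B[2][1] = 0 + 9 = 9) = -3 (attained at k = 0)
  C[2][2] = min over k of (A[2][0] + B[0][2] = -4 + 8 = 4, A[2][1] + B[1][2] = 3 + 10 = 13, A[2][2] + B[2][2] = 0 + 2 = 2) = 2 (attained at k = 2)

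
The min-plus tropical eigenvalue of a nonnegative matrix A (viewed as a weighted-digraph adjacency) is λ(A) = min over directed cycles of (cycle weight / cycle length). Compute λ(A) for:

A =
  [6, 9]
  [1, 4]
λ(A) = 4

Enumerate directed cycles and compute their means (weight / length). Sample:
  cycle 0 → 0: weight = 6, length = 1, mean = 6/1 ≈ 6.000
  cycle 1 → 1: weight = 4, length = 1, mean = 4/1 ≈ 4.000
  cycle 0 → 1 → 0: weight = 10, length = 2, mean = 10/2 ≈ 5.000
  cycle 1 → 0 → 1: weight = 10, length = 2, mean = 10/2 ≈ 5.000
Minimum mean = 4.000, attained e.g. along the cycle 1 → 1 with weight 4 and length 1. So λ(A) = 4/1 = 4.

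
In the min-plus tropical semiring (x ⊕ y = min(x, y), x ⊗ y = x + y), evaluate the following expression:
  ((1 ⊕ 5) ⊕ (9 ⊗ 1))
((1 ⊕ 5) ⊕ (9 ⊗ 1)) = 1

Expand innermost to outermost. Recall ⊕ takes the minimum of its arguments and ⊗ takes their sum. Working out the expression ((1 ⊕ 5) ⊕ (9 ⊗ 1)) gives 1.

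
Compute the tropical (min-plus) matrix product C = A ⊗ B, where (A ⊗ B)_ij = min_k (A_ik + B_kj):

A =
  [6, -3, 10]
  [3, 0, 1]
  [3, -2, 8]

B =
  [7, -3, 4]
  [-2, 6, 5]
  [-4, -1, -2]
A ⊗ B =
  [-5, 3, 2]
  [-3, 0, -1]
  [-4, 0, 3]

Apply the min-plus product entry-by-entry:
  C[0][0] = min over k of (A[0][0] + B[0][0] = 6 + 7 = 13, A[0][1] + B[1][0] = -3 + -2 = -5, A[0][2] + B[2][0] = 10 + -4 = 6) = -5 (attained at k = 1)
  C[0][1] = min over k of (A[0][0] + B[0][1] = 6 + -3 = 3, A[0][1] + B[1][1] = -3 + 6 = 3, A[0][2] + B[2][1] = 10 + -1 = 9) = 3 (attained at k = 0)
  C[0][2] = min over k of (A[0][0] + B[0][2] = 6 + 4 = 10, A[0][1] + B[1][2] = -3 + 5 = 2, A[0][2] + B[2][2] = 10 + -2 = 8) = 2 (attained at k = 1)
  C[1][0] = min over k of (A[1][0] + B[0][0] = 3 + 7 = 10, A[1][1] + B[1][0] = 0 + -2 = -2, A[1][2] + B[2][0] = 1 + -4 = -3) = -3 (attained at k = 2)
  C[1][1] = min over k of (A[1][0] + B[0][1] = 3 + -3 = 0, A[1][1] + B[1][1] = 0 + 6 = 6, A[1][2] + B[2][1] = 1 + -1 = 0) = 0 (attained at k = 0)
  C[1][2] = min over k of (A[1][0] + B[0][2] = 3 + 4 = 7, A[1][1] + B[1][2] = 0 + 5 = 5, A[1][2] + B[2][2] = 1 + -2 = -1) = -1 (attained at k = 2)
  C[2][0] = min over k of (A[2][0] + B[0][0] = 3 + 7 = 10, A[2][1] + B[1][0] = -2 + -2 = -4, A[2][2] + B[2][0] = 8 + -4 = 4) = -4 (attained at k = 1)
  C[2][1] = min over k of (A[2][0] + B[0][1] = 3 + -3 = 0, A[2][1] + B[1][1] = -2 + 6 = 4, A[2][2] + B[2][1] = 8 + -1 = 7) = 0 (attained at k = 0)
  C[2][2] = min over k of (A[2][0] + B[0][2] = 3 + 4 = 7, A[2][1] + B[1][2] = -2 + 5 = 3, A[2][2] + B[2][2] = 8 + -2 = 6) = 3 (attained at k = 1)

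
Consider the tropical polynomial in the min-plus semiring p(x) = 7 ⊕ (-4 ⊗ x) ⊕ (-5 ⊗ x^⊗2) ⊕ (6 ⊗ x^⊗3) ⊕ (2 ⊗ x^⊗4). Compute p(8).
p(8) = 4

A tropical monomial a ⊗ x^⊗i evaluates to a + i · x. Evaluating each term at x = 8:
  Term 0 contributes 7 + 0 · 8 = 7
  Term 1 contributes -4 + 1 · 8 = 4
  Term 2 contributes -5 + 2 · 8 = 11
  Term 3 contributes 6 + 3 · 8 = 30
  Term 4 contributes 2 + 4 · 8 = 34
p(8) = ⊕ of these = min[7, 4, 11, 30, 34] = 4.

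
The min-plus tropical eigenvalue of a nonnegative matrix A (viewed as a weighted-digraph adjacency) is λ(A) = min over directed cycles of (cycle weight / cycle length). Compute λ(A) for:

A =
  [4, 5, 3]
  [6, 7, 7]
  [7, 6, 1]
λ(A) = 1

Enumerate directed cycles and compute their means (weight / length). Sample:
  cycle 0 → 0: weight = 4, length = 1, mean = 4/1 ≈ 4.000
  cycle 1 → 1: weight = 7, length = 1, mean = 7/1 ≈ 7.000
  cycle 2 → 2: weight = 1, length = 1, mean = 1/1 ≈ 1.000
  cycle 0 → 1 → 0: weight = 11, length = 2, mean = 11/2 ≈ 5.500
  cycle 0 → 2 → 0: weight = 10, length = 2, mean = 10/2 ≈ 5.000
  cycle 1 → 0 → 1: weight = 11, length = 2, mean = 11/2 ≈ 5.500
Minimum mean = 1.000, attained e.g. along the cycle 2 → 2 with weight 1 and length 1. So λ(A) = 1/1 = 1.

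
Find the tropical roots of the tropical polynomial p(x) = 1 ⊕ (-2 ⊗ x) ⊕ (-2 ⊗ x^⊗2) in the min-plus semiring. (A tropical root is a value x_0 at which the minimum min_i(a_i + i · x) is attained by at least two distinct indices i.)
Roots: {0, 3}

Each tropical root is a break point of the lower envelope of the lines y = a_i + i · x (there are 3 lines, with slopes 0, 1, ..., 2). Only the lines that attain the minimum somewhere contribute to roots; other lines are dominated. Here the surviving (envelope) indices are i = 2, i = 1, i = 0.
Intersections between consecutive envelope lines give the roots: for adjacent envelope indices i < j the intersection is x = (a_i − a_j) / (j − i). Reading off the sorted break points: {0, 3}.
Verification: at each break x_0, at least two indices attain the minimum of min_i(a_i + i · x_0).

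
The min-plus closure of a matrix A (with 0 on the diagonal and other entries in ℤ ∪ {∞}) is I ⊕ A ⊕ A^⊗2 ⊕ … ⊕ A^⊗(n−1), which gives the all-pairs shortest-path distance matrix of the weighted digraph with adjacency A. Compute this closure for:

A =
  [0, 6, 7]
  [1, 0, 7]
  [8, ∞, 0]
Closure =
  [0, 6, 7]
  [1, 0, 7]
  [8, 14, 0]

This is the Floyd-Warshall all-pairs shortest-path computation. For each intermediate vertex k = 0, 1, …, 2, update dist[i][j] ← min(dist[i][j], dist[i][k] + dist[k][j]). The final matrix gives, for each (i, j), the minimum total weight of any directed path from i to j (possibly empty when i = j).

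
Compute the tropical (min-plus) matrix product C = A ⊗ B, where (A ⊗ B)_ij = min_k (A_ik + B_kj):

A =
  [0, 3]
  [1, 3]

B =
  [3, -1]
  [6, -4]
A ⊗ B =
  [3, -1]
  [4, -1]

Apply the min-plus product entry-by-entry:
  C[0][0] = min over k of (A[0][0] + B[0][0] = 0 + 3 = 3, A[0][1] + B[1][0] = 3 + 6 = 9) = 3 (attained at k = 0)
  C[0][1] = min over k of (A[0][0] + B[0][1] = 0 + -1 = -1, A[0][1] + B[1][1] = 3 + -4 = -1) = -1 (attained at k = 0)
  C[1][0] = min over k of (A[1][0] + B[0][0] = 1 + 3 = 4, A[1][1] + B[1][0] = 3 + 6 = 9) = 4 (attained at k = 0)
  C[1][1] = min over k of (A[1][0] + B[0][1] = 1 + -1 = 0, A[1][1] + B[1][1] = 3 + -4 = -1) = -1 (attained at k = 1)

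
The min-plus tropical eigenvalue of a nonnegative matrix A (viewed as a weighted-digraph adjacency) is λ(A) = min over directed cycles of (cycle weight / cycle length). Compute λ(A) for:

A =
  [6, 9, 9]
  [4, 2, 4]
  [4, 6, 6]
λ(A) = 2

Enumerate directed cycles and compute their means (weight / length). Sample:
  cycle 0 → 0: weight = 6, length = 1, mean = 6/1 ≈ 6.000
  cycle 1 → 1: weight = 2, length = 1, mean = 2/1 ≈ 2.000
  cycle 2 → 2: weight = 6, length = 1, mean = 6/1 ≈ 6.000
  cycle 0 → 1 → 0: weight = 13, length = 2, mean = 13/2 ≈ 6.500
  cycle 0 → 2 → 0: weight = 13, length = 2, mean = 13/2 ≈ 6.500
  cycle 1 → 0 → 1: weight = 13, length = 2, mean = 13/2 ≈ 6.500
Minimum mean = 2.000, attained e.g. along the cycle 1 → 1 with weight 2 and length 1. So λ(A) = 2/1 = 2.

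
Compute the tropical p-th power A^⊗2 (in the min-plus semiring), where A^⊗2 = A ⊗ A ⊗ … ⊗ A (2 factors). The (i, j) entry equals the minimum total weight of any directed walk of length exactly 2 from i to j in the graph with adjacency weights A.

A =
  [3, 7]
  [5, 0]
A^⊗2 =
  [6, 7]
  [5, 0]

Each entry (A^⊗2)_ij equals the minimum over all length-2 walks i = v_0 → v_1 → … → v_2 = j of Σ_t A[v_t][v_{t+1}]. For example, for (i, j) = (0, 1) we minimise over 2 possible intermediate vertex sequences; the minimum is 7, attained along the walk 0 → 1 → 1.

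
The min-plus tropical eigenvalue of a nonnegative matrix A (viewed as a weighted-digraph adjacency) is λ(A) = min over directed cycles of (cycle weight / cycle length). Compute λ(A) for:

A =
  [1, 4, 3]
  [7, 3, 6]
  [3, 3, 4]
λ(A) = 1

Enumerate directed cycles and compute their means (weight / length). Sample:
  cycle 0 → 0: weight = 1, length = 1, mean = 1/1 ≈ 1.000
  cycle 1 → 1: weight = 3, length = 1, mean = 3/1 ≈ 3.000
  cycle 2 → 2: weight = 4, length = 1, mean = 4/1 ≈ 4.000
  cycle 0 → 1 → 0: weight = 11, length = 2, mean = 11/2 ≈ 5.500
  cycle 0 → 2 → 0: weight = 6, length = 2, mean = 6/2 ≈ 3.000
  cycle 1 → 0 → 1: weight = 11, length = 2, mean = 11/2 ≈ 5.500
Minimum mean = 1.000, attained e.g. along the cycle 0 → 0 with weight 1 and length 1. So λ(A) = 1/1 = 1.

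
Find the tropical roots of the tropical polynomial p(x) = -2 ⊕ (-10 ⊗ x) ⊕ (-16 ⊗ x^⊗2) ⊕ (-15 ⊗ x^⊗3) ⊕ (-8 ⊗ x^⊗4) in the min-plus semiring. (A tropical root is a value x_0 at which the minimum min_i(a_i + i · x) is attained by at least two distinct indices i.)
Roots: {-7, -1, 6, 8}

Each tropical root is a break point of the lower envelope of the lines y = a_i + i · x (there are 5 lines, with slopes 0, 1, ..., 4). Only the lines that attain the minimum somewhere contribute to roots; other lines are dominated. Here the surviving (envelope) indices are i = 4, i = 3, i = 2, i = 1, i = 0.
Intersections between consecutive envelope lines give the roots: for adjacent envelope indices i < j the intersection is x = (a_i − a_j) / (j − i). Reading off the sorted break points: {-7, -1, 6, 8}.
Verification: at each break x_0, at least two indices attain the minimum of min_i(a_i + i · x_0).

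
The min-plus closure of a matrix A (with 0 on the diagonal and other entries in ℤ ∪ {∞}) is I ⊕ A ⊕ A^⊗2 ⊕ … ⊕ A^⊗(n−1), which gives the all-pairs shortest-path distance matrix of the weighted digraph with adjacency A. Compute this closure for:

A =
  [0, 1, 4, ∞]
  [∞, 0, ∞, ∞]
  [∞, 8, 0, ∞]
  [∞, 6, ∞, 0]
Closure =
  [0, 1, 4, ∞]
  [∞, 0, ∞, ∞]
  [∞, 8, 0, ∞]
  [∞, 6, ∞, 0]

This is the Floyd-Warshall all-pairs shortest-path computation. For each intermediate vertex k = 0, 1, …, 3, update dist[i][j] ← min(dist[i][j], dist[i][k] + dist[k][j]). The final matrix gives, for each (i, j), the minimum total weight of any directed path from i to j (possibly empty when i = j).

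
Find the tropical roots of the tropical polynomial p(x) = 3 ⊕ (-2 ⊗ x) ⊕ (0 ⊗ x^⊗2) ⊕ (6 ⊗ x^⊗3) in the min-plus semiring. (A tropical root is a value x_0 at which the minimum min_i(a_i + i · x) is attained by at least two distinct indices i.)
Roots: {-6, -2, 5}

Each tropical root is a break point of the lower envelope of the lines y = a_i + i · x (there are 4 lines, with slopes 0, 1, ..., 3). Only the lines that attain the minimum somewhere contribute to roots; other lines are dominated. Here the surviving (envelope) indices are i = 3, i = 2, i = 1, i = 0.
Intersections between consecutive envelope lines give the roots: for adjacent envelope indices i < j the intersection is x = (a_i − a_j) / (j − i). Reading off the sorted break points: {-6, -2, 5}.
Verification: at each break x_0, at least two indices attain the minimum of min_i(a_i + i · x_0).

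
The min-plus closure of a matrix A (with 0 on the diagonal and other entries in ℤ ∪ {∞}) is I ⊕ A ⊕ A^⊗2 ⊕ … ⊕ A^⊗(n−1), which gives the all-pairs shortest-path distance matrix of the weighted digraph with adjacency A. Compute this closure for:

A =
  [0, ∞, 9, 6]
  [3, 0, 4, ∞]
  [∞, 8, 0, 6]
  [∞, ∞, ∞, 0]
Closure =
  [0, 17, 9, 6]
  [3, 0, 4, 9]
  [11, 8, 0, 6]
  [∞, ∞, ∞, 0]

This is the Floyd-Warshall all-pairs shortest-path computation. For each intermediate vertex k = 0, 1, …, 3, update dist[i][j] ← min(dist[i][j], dist[i][k] + dist[k][j]). The final matrix gives, for each (i, j), the minimum total weight of any directed path from i to j (possibly empty when i = j).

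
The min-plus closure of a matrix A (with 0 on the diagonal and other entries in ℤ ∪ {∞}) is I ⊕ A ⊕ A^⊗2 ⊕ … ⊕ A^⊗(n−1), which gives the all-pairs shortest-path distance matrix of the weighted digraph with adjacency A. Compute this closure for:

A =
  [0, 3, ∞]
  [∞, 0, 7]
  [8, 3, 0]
Closure =
  [0, 3, 10]
  [15, 0, 7]
  [8, 3, 0]

This is the Floyd-Warshall all-pairs shortest-path computation. For each intermediate vertex k = 0, 1, …, 2, update dist[i][j] ← min(dist[i][j], dist[i][k] + dist[k][j]). The final matrix gives, for each (i, j), the minimum total weight of any directed path from i to j (possibly empty when i = j).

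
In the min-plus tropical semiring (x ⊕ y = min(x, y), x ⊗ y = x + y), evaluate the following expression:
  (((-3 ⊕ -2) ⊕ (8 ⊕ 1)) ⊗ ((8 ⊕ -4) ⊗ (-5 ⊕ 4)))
(((-3 ⊕ -2) ⊕ (8 ⊕ 1)) ⊗ ((8 ⊕ -4) ⊗ (-5 ⊕ 4))) = -12

Expand innermost to outermost. Recall ⊕ takes the minimum of its arguments and ⊗ takes their sum. Working out the expression (((-3 ⊕ -2) ⊕ (8 ⊕ 1)) ⊗ ((8 ⊕ -4) ⊗ (-5 ⊕ 4))) gives -12.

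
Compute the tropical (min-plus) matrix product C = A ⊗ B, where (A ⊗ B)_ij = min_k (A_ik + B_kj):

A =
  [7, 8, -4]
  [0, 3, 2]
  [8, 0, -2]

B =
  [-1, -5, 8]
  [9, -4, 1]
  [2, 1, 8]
A ⊗ B =
  [-2, -3, 4]
  [-1, -5, 4]
  [0, -4, 1]

Apply the min-plus product entry-by-entry:
  C[0][0] = min over k of (A[0][0] + B[0][0] = 7 + -1 = 6, A[0][1] + B[1][0] = 8 + 9 = 17, A[0][2] + B[2][0] = -4 + 2 = -2) = -2 (attained at k = 2)
  C[0][1] = min over k of (A[0][0] + B[0][1] = 7 + -5 = 2, A[0][1] + B[1][1] = 8 + -4 = 4, A[0][2] + B[2][1] = -4 + 1 = -3) = -3 (attained at k = 2)
  C[0][2] = min over k of (A[0][0] + B[0][2] = 7 + 8 = 15, A[0][1] + B[1][2] = 8 + 1 = 9, A[0][2] + B[2][2] = -4 + 8 = 4) = 4 (attained at k = 2)
  C[1][0] = min over k of (A[1][0] + B[0][0] = 0 + -1 = -1, A[1][1] + B[1][0] = 3 + 9 = 12, A[1][2] + B[2][0] = 2 + 2 = 4) = -1 (attained at k = 0)
  C[1][1] = min over k of (A[1][0] + B[0][1] = 0 + -5 = -5, A[1][1] + B[1][1] = 3 + -4 = -1, A[1][2] + B[2][1] = 2 + 1 = 3) = -5 (attained at k = 0)
  C[1][2] = min over k of (A[1][0] + B[0][2] = 0 + 8 = 8, A[1][1] + B[1][2] = 3 + 1 = 4, A[1][2] + B[2][2] = 2 + 8 = 10) = 4 (attained at k = 1)
  C[2][0] = min over k of (A[2][0] + B[0][0] = 8 + -1 = 7, A[2][1] + B[1][0] = 0 + 9 = 9, A[2][2] + B[2][0] = -2 + 2 = 0) = 0 (attained at k = 2)
  C[2][1] = min over k of (A[2][0] + B[0][1] = 8 + -5 = 3, A[2][1] + B[1][1] = 0 + -4 = -4, A[2][2] + B[2][1] = -2 + 1 = -1) = -4 (attained at k = 1)
  C[2][2] = min over k of (A[2][0] + B[0][2] = 8 + 8 = 16, A[2][1] + B[1][2] = 0 + 1 = 1, A[2][2] + B[2][2] = -2 + 8 = 6) = 1 (attained at k = 1)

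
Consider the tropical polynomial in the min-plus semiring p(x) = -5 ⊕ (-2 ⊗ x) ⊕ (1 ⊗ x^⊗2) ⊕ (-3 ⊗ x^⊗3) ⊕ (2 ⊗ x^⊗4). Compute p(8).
p(8) = -5

A tropical monomial a ⊗ x^⊗i evaluates to a + i · x. Evaluating each term at x = 8:
  Term 0 contributes -5 + 0 · 8 = -5
  Term 1 contributes -2 + 1 · 8 = 6
  Term 2 contributes 1 + 2 · 8 = 17
  Term 3 contributes -3 + 3 · 8 = 21
  Term 4 contributes 2 + 4 · 8 = 34
p(8) = ⊕ of these = min[-5, 6, 17, 21, 34] = -5.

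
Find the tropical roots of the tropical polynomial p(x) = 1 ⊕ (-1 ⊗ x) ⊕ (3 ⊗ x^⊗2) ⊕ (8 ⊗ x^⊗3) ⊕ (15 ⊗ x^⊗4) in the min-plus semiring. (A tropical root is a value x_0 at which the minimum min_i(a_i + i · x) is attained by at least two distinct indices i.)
Roots: {-7, -5, -4, 2}

Each tropical root is a break point of the lower envelope of the lines y = a_i + i · x (there are 5 lines, with slopes 0, 1, ..., 4). Only the lines that attain the minimum somewhere contribute to roots; other lines are dominated. Here the surviving (envelope) indices are i = 4, i = 3, i = 2, i = 1, i = 0.
Intersections between consecutive envelope lines give the roots: for adjacent envelope indices i < j the intersection is x = (a_i − a_j) / (j − i). Reading off the sorted break points: {-7, -5, -4, 2}.
Verification: at each break x_0, at least two indices attain the minimum of min_i(a_i + i · x_0).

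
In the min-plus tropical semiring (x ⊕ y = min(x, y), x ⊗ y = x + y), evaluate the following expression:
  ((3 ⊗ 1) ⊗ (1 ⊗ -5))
((3 ⊗ 1) ⊗ (1 ⊗ -5)) = 0

Expand innermost to outermost. Recall ⊕ takes the minimum of its arguments and ⊗ takes their sum. Working out the expression ((3 ⊗ 1) ⊗ (1 ⊗ -5)) gives 0.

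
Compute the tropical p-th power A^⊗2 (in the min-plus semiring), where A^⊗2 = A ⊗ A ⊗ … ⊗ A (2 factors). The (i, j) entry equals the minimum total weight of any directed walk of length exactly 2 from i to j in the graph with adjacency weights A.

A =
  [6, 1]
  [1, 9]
A^⊗2 =
  [2, 7]
  [7, 2]

Each entry (A^⊗2)_ij equals the minimum over all length-2 walks i = v_0 → v_1 → … → v_2 = j of Σ_t A[v_t][v_{t+1}]. For example, for (i, j) = (0, 1) we minimise over 2 possible intermediate vertex sequences; the minimum is 7, attained along the walk 0 → 0 → 1.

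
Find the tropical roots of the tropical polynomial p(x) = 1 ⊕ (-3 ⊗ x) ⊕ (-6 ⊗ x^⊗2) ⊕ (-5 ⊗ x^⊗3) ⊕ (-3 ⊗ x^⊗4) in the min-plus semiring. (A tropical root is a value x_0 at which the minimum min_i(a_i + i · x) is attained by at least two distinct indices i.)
Roots: {-2, -1, 3, 4}

Each tropical root is a break point of the lower envelope of the lines y = a_i + i · x (there are 5 lines, with slopes 0, 1, ..., 4). Only the lines that attain the minimum somewhere contribute to roots; other lines are dominated. Here the surviving (envelope) indices are i = 4, i = 3, i = 2, i = 1, i = 0.
Intersections between consecutive envelope lines give the roots: for adjacent envelope indices i < j the intersection is x = (a_i − a_j) / (j − i). Reading off the sorted break points: {-2, -1, 3, 4}.
Verification: at each break x_0, at least two indices attain the minimum of min_i(a_i + i · x_0).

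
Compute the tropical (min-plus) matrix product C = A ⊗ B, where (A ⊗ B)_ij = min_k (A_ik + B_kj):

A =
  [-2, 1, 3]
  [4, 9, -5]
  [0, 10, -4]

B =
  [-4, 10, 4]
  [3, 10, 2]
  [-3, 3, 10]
A ⊗ B =
  [-6, 6, 2]
  [-8, -2, 5]
  [-7, -1, 4]

Apply the min-plus product entry-by-entry:
  C[0][0] = min over k of (A[0][0] + B[0][0] = -2 + -4 = -6, A[0][1] + B[1][0] = 1 + 3 = 4, A[0][2] + B[2][0] = 3 + -3 = 0) = -6 (attained at k = 0)
  C[0][1] = min over k of (A[0][0] + B[0][1] = -2 + 10 = 8, A[0][1] + B[1][1] = 1 + 10 = 11, A[0][2] + B[2][1] = 3 + 3 = 6) = 6 (attained at k = 2)
  C[0][2] = min over k of (A[0][0] + B[0][2] = -2 + 4 = 2, A[0][1] + B[1][2] = 1 + 2 = 3, A[0][2] + B[2][2] = 3 + 10 = 13) = 2 (attained at k = 0)
  C[1][0] = min over k of (A[1][0] + B[0][0] = 4 + -4 = 0, A[1][1] + B[1][0] = 9 + 3 = 12, A[1][2] + B[2][0] = -5 + -3 = -8) = -8 (attained at k = 2)
  C[1][1] = min over k of (A[1][0] + B[0][1] = 4 + 10 = 14, A[1][1] + B[1][1] = 9 + 10 = 19, A[1][2] + B[2][1] = -5 + 3 = -2) = -2 (attained at k = 2)
  C[1][2] = min over k of (A[1][0] + B[0][2] = 4 + 4 = 8, A[1][1] + B[1][2] = 9 + 2 = 11, A[1][2] + B[2][2] = -5 + 10 = 5) = 5 (attained at k = 2)
  C[2][0] = min over k of (A[2][0] + B[0][0] = 0 + -4 = -4, A[2][1] + B[1][0] = 10 + 3 = 13, A[2][2] + B[2][0] = -4 + -3 = -7) = -7 (attained at k = 2)
  C[2][1] = min over k of (A[2][0] + B[0][1] = 0 + 10 = 10, A[2][1] + B[1][1] = 10 + 10 = 20, A[2][2] + B[2][1] = -4 + 3 = -1) = -1 (attained at k = 2)
  C[2][2] = min over k of (A[2][0] + B[0][2] = 0 + 4 = 4, A[2][1] + B[1][2] = 10 + 2 = 12, A[2][2] + B[2][2] = -4 + 10 = 6) = 4 (attained at k = 0)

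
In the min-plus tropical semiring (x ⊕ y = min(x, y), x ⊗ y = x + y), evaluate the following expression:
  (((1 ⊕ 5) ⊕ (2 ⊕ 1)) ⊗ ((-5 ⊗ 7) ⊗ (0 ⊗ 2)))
(((1 ⊕ 5) ⊕ (2 ⊕ 1)) ⊗ ((-5 ⊗ 7) ⊗ (0 ⊗ 2))) = 5

Expand innermost to outermost. Recall ⊕ takes the minimum of its arguments and ⊗ takes their sum. Working out the expression (((1 ⊕ 5) ⊕ (2 ⊕ 1)) ⊗ ((-5 ⊗ 7) ⊗ (0 ⊗ 2))) gives 5.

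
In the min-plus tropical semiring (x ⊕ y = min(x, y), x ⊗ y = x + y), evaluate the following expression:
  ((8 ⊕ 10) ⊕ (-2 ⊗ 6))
((8 ⊕ 10) ⊕ (-2 ⊗ 6)) = 4

Expand innermost to outermost. Recall ⊕ takes the minimum of its arguments and ⊗ takes their sum. Working out the expression ((8 ⊕ 10) ⊕ (-2 ⊗ 6)) gives 4.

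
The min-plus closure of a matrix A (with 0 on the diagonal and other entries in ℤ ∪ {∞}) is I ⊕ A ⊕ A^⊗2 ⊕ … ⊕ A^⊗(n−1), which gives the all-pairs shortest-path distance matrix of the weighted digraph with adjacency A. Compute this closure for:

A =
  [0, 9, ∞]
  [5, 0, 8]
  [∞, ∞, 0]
Closure =
  [0, 9, 17]
  [5, 0, 8]
  [∞, ∞, 0]

This is the Floyd-Warshall all-pairs shortest-path computation. For each intermediate vertex k = 0, 1, …, 2, update dist[i][j] ← min(dist[i][j], dist[i][k] + dist[k][j]). The final matrix gives, for each (i, j), the minimum total weight of any directed path from i to j (possibly empty when i = j).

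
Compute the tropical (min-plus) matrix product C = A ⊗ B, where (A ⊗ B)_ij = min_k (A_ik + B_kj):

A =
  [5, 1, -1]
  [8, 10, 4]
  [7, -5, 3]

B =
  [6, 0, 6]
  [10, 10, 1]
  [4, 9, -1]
A ⊗ B =
  [3, 5, -2]
  [8, 8, 3]
  [5, 5, -4]

Apply the min-plus product entry-by-entry:
  C[0][0] = min over k of (A[0][0] + B[0][0] = 5 + 6 = 11, A[0][1] + B[1][0] = 1 + 10 = 11, A[0][2] + B[2][0] = -1 + 4 = 3) = 3 (attained at k = 2)
  C[0][1] = min over k of (A[0][0] + B[0][1] = 5 + 0 = 5, A[0][1] + B[1][1] = 1 + 10 = 11, A[0][2] + B[2][1] = -1 + 9 = 8) = 5 (attained at k = 0)
  C[0][2] = min over k of (A[0][0] + B[0][2] = 5 + 6 = 11, A[0][1] + B[1][2] = 1 + 1 = 2, A[0][2] + B[2][2] = -1 + -1 = -2) = -2 (attained at k = 2)
  C[1][0] = min over k of (A[1][0] + B[0][0] = 8 + 6 = 14, A[1][1] + B[1][0] = 10 + 10 = 20, A[1][2] + B[2][0] = 4 + 4 = 8) = 8 (attained at k = 2)
  C[1][1] = min over k of (A[1][0] + B[0][1] = 8 + 0 = 8, A[1][1] + B[1][1] = 10 + 10 = 20, A[1][2] + B[2][1] = 4 + 9 = 13) = 8 (attained at k = 0)
  C[1][2] = min over k of (A[1][0] + B[0][2] = 8 + 6 = 14, A[1][1] + B[1][2] = 10 + 1 = 11, A[1][2] + B[2][2] = 4 + -1 = 3) = 3 (attained at k = 2)
  C[2][0] = min over k of (A[2][0] + B[0][0] = 7 + 6 = 13, A[2][1] + B[1][0] = -5 + 10 = 5, A[2][2] + B[2][0] = 3 + 4 = 7) = 5 (attained at k = 1)
  C[2][1] = min over k of (A[2][0] + B[0][1] = 7 + 0 = 7, A[2][1] + B[1][1] = -5 + 10 = 5, A[2][2] + B[2][1] = 3 + 9 = 12) = 5 (attained at k = 1)
  C[2][2] = min over k of (A[2][0] + B[0][2] = 7 + 6 = 13, A[2][1] + B[1][2] = -5 + 1 = -4, A[2][2] + B[2][2] = 3 + -1 = 2) = -4 (attained at k = 1)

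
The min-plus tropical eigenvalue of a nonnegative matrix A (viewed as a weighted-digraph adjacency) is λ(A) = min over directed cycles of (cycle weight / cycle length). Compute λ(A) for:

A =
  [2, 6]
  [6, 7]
λ(A) = 2

Enumerate directed cycles and compute their means (weight / length). Sample:
  cycle 0 → 0: weight = 2, length = 1, mean = 2/1 ≈ 2.000
  cycle 1 → 1: weight = 7, length = 1, mean = 7/1 ≈ 7.000
  cycle 0 → 1 → 0: weight = 12, length = 2, mean = 12/2 ≈ 6.000
  cycle 1 → 0 → 1: weight = 12, length = 2, mean = 12/2 ≈ 6.000
Minimum mean = 2.000, attained e.g. along the cycle 0 → 0 with weight 2 and length 1. So λ(A) = 2/1 = 2.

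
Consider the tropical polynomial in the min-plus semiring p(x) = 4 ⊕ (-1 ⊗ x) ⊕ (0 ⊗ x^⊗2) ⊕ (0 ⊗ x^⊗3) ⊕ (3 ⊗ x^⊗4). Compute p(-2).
p(-2) = -6

A tropical monomial a ⊗ x^⊗i evaluates to a + i · x. Evaluating each term at x = -2:
  Term 0 contributes 4 + 0 · -2 = 4
  Term 1 contributes -1 + 1 · -2 = -3
  Term 2 contributes 0 + 2 · -2 = -4
  Term 3 contributes 0 + 3 · -2 = -6
  Term 4 contributes 3 + 4 · -2 = -5
p(-2) = ⊕ of these = min[4, -3, -4, -6, -5] = -6.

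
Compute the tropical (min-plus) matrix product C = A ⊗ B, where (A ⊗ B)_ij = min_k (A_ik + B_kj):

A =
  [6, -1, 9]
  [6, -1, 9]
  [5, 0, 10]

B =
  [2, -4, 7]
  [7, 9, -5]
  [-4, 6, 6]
A ⊗ B =
  [5, 2, -6]
  [5, 2, -6]
  [6, 1, -5]

Apply the min-plus product entry-by-entry:
  C[0][0] = min over k of (A[0][0] + B[0][0] = 6 + 2 = 8, A[0][1] + B[1][0] = -1 + 7 = 6, A[0][2] + B[2][0] = 9 + -4 = 5) = 5 (attained at k = 2)
  C[0][1] = min over k of (A[0][0] + B[0][1] = 6 + -4 = 2, A[0][1] + B[1][1] = -1 + 9 = 8, A[0][2] + B[2][1] = 9 + 6 = 15) = 2 (attained at k = 0)
  C[0][2] = min over k of (A[0][0] + B[0][2] = 6 + 7 = 13, A[0][1] + B[1][2] = -1 + -5 = -6, A[0][2] + B[2][2] = 9 + 6 = 15) = -6 (attained at k = 1)
  C[1][0] = min over k of (A[1][0] + B[0][0] = 6 + 2 = 8, A[1][1] + B[1][0] = -1 + 7 = 6, A[1][2] + B[2][0] = 9 + -4 = 5) = 5 (attained at k = 2)
  C[1][1] = min over k of (A[1][0] + B[0][1] = 6 + -4 = 2, A[1][1] + B[1][1] = -1 + 9 = 8, A[1][2] + B[2][1] = 9 + 6 = 15) = 2 (attained at k = 0)
  C[1][2] = min over k of (A[1][0] + B[0][2] = 6 + 7 = 13, A[1][1] + B[1][2] = -1 + -5 = -6, A[1][2] + B[2][2] = 9 + 6 = 15) = -6 (attained at k = 1)
  C[2][0] = min over k of (A[2][0] + B[0][0] = 5 + 2 = 7, A[2][1] + B[1][0] = 0 + 7 = 7, A[2][2] + B[2][0] = 10 + -4 = 6) = 6 (attained at k = 2)
  C[2][1] = min over k of (A[2][0] + B[0][1] = 5 + -4 = 1, A[2][1] + B[1][1] = 0 + 9 = 9, A[2][2] + B[2][1] = 10 + 6 = 16) = 1 (attained at k = 0)
  C[2][2] = min over k of (A[2][0] + B[0][2] = 5 + 7 = 12, A[2][1] + B[1][2] = 0 + -5 = -5, A[2][2] + B[2][2] = 10 + 6 = 16) = -5 (attained at k = 1)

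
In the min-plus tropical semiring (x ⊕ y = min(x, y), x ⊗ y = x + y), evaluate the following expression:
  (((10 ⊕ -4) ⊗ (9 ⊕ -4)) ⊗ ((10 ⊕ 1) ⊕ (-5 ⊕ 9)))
(((10 ⊕ -4) ⊗ (9 ⊕ -4)) ⊗ ((10 ⊕ 1) ⊕ (-5 ⊕ 9))) = -13

Expand innermost to outermost. Recall ⊕ takes the minimum of its arguments and ⊗ takes their sum. Working out the expression (((10 ⊕ -4) ⊗ (9 ⊕ -4)) ⊗ ((10 ⊕ 1) ⊕ (-5 ⊕ 9))) gives -13.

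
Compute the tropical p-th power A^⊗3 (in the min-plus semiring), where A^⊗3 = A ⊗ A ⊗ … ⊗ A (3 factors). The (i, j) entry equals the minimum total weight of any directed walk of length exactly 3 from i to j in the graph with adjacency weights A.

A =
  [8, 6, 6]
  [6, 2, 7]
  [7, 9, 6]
A^⊗3 =
  [14, 10, 15]
  [10, 6, 11]
  [17, 13, 18]

Each entry (A^⊗3)_ij equals the minimum over all length-3 walks i = v_0 → v_1 → … → v_3 = j of Σ_t A[v_t][v_{t+1}]. For example, for (i, j) = (0, 2) we minimise over 9 possible intermediate vertex sequences; the minimum is 15, attained along the walk 0 → 1 → 1 → 2.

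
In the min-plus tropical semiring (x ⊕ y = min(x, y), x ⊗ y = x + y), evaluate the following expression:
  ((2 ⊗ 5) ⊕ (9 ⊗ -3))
((2 ⊗ 5) ⊕ (9 ⊗ -3)) = 6

Expand innermost to outermost. Recall ⊕ takes the minimum of its arguments and ⊗ takes their sum. Working out the expression ((2 ⊗ 5) ⊕ (9 ⊗ -3)) gives 6.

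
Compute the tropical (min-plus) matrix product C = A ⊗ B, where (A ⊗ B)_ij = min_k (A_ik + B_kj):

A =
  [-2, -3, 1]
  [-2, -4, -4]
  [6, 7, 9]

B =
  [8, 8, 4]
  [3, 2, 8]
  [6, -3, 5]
A ⊗ B =
  [0, -2, 2]
  [-1, -7, 1]
  [10, 6, 10]

Apply the min-plus product entry-by-entry:
  C[0][0] = min over k of (A[0][0] + B[0][0] = -2 + 8 = 6, A[0][1] + B[1][0] = -3 + 3 = 0, A[0][2] + B[2][0] = 1 + 6 = 7) = 0 (attained at k = 1)
  C[0][1] = min over k of (A[0][0] + B[0][1] = -2 + 8 = 6, A[0][1] + B[1][1] = -3 + 2 = -1, A[0][2] + B[2][1] = 1 + -3 = -2) = -2 (attained at k = 2)
  C[0][2] = min over k of (A[0][0] + B[0][2] = -2 + 4 = 2, A[0][1] + B[1][2] = -3 + 8 = 5, A[0][2] + B[2][2] = 1 + 5 = 6) = 2 (attained at k = 0)
  C[1][0] = min over k of (A[1][0] + B[0][0] = -2 + 8 = 6, A[1][1] + B[1][0] = -4 + 3 = -1, A[1][2] + B[2][0] = -4 + 6 = 2) = -1 (attained at k = 1)
  C[1][1] = min over k of (A[1][0] + B[0][1] = -2 + 8 = 6, A[1][1] + B[1][1] = -4 + 2 = -2, A[1][2] + B[2][1] = -4 + -3 = -7) = -7 (attained at k = 2)
  C[1][2] = min over k of (A[1][0] + B[0][2] = -2 + 4 = 2, A[1][1] + B[1][2] = -4 + 8 = 4, A[1][2] + B[2][2] = -4 + 5 = 1) = 1 (attained at k = 2)
  C[2][0] = min over k of (A[2][0] + B[0][0] = 6 + 8 = 14, A[2][1] + B[1][0] = 7 + 3 = 10, A[2][2] + B[2][0] = 9 + 6 = 15) = 10 (attained at k = 1)
  C[2][1] = min over k of (A[2][0] + B[0][1] = 6 + 8 = 14, A[2][1] + B[1][1] = 7 + 2 = 9, A[2][2] + B[2][1] = 9 + -3 = 6) = 6 (attained at k = 2)
  C[2][2] = min over k of (A[2][0] + B[0][2] = 6 + 4 = 10, A[2][1] + B[1][2] = 7 + 8 = 15, A[2][2] + B[2][2] = 9 + 5 = 14) = 10 (attained at k = 0)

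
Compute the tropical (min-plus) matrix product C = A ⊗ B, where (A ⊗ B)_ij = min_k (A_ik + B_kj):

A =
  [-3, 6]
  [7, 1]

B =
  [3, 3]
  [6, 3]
A ⊗ B =
  [0, 0]
  [7, 4]

Apply the min-plus product entry-by-entry:
  C[0][0] = min over k of (A[0][0] + B[0][0] = -3 + 3 = 0, A[0][1] + B[1][0] = 6 + 6 = 12) = 0 (attained at k = 0)
  C[0][1] = min over k of (A[0][0] + B[0][1] = -3 + 3 = 0, A[0][1] + B[1][1] = 6 + 3 = 9) = 0 (attained at k = 0)
  C[1][0] = min over k of (A[1][0] + B[0][0] = 7 + 3 = 10, A[1][1] + B[1][0] = 1 + 6 = 7) = 7 (attained at k = 1)
  C[1][1] = min over k of (A[1][0] + B[0][1] = 7 + 3 = 10, A[1][1] + B[1][1] = 1 + 3 = 4) = 4 (attained at k = 1)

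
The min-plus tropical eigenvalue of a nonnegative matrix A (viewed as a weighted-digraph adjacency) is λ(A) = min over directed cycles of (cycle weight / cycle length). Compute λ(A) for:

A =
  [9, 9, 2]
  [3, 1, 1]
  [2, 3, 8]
λ(A) = 1

Enumerate directed cycles and compute their means (weight / length). Sample:
  cycle 0 → 0: weight = 9, length = 1, mean = 9/1 ≈ 9.000
  cycle 1 → 1: weight = 1, length = 1, mean = 1/1 ≈ 1.000
  cycle 2 → 2: weight = 8, length = 1, mean = 8/1 ≈ 8.000
  cycle 0 → 1 → 0: weight = 12, length = 2, mean = 12/2 ≈ 6.000
  cycle 0 → 2 → 0: weight = 4, length = 2, mean = 4/2 ≈ 2.000
  cycle 1 → 0 → 1: weight = 12, length = 2, mean = 12/2 ≈ 6.000
Minimum mean = 1.000, attained e.g. along the cycle 1 → 1 with weight 1 and length 1. So λ(A) = 1/1 = 1.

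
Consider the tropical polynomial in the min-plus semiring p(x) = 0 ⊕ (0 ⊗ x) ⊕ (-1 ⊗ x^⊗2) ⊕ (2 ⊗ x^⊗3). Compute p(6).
p(6) = 0

A tropical monomial a ⊗ x^⊗i evaluates to a + i · x. Evaluating each term at x = 6:
  Term 0 contributes 0 + 0 · 6 = 0
  Term 1 contributes 0 + 1 · 6 = 6
  Term 2 contributes -1 + 2 · 6 = 11
  Term 3 contributes 2 + 3 · 6 = 20
p(6) = ⊕ of these = min[0, 6, 11, 20] = 0.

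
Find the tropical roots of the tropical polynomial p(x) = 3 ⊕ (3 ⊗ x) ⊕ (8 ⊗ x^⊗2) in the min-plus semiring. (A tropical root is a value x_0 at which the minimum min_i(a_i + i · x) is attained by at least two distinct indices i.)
Roots: {-5, 0}

Each tropical root is a break point of the lower envelope of the lines y = a_i + i · x (there are 3 lines, with slopes 0, 1, ..., 2). Only the lines that attain the minimum somewhere contribute to roots; other lines are dominated. Here the surviving (envelope) indices are i = 2, i = 1, i = 0.
Intersections between consecutive envelope lines give the roots: for adjacent envelope indices i < j the intersection is x = (a_i − a_j) / (j − i). Reading off the sorted break points: {-5, 0}.
Verification: at each break x_0, at least two indices attain the minimum of min_i(a_i + i · x_0).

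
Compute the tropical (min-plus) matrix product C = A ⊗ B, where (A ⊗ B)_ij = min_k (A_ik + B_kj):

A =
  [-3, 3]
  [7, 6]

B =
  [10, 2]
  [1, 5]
A ⊗ B =
  [4, -1]
  [7, 9]

Apply the min-plus product entry-by-entry:
  C[0][0] = min over k of (A[0][0] + B[0][0] = -3 + 10 = 7, A[0][1] + B[1][0] = 3 + 1 = 4) = 4 (attained at k = 1)
  C[0][1] = min over k of (A[0][0] + B[0][1] = -3 + 2 = -1, A[0][1] + B[1][1] = 3 + 5 = 8) = -1 (attained at k = 0)
  C[1][0] = min over k of (A[1][0] + B[0][0] = 7 + 10 = 17, A[1][1] + B[1][0] = 6 + 1 = 7) = 7 (attained at k = 1)
  C[1][1] = min over k of (A[1][0] + B[0][1] = 7 + 2 = 9, A[1][1] + B[1][1] = 6 + 5 = 11) = 9 (attained at k = 0)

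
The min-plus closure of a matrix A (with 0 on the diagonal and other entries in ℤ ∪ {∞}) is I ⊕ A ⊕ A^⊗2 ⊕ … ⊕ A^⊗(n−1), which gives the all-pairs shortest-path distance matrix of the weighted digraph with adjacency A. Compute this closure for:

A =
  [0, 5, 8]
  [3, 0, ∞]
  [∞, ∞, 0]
Closure =
  [0, 5, 8]
  [3, 0, 11]
  [∞, ∞, 0]

This is the Floyd-Warshall all-pairs shortest-path computation. For each intermediate vertex k = 0, 1, …, 2, update dist[i][j] ← min(dist[i][j], dist[i][k] + dist[k][j]). The final matrix gives, for each (i, j), the minimum total weight of any directed path from i to j (possibly empty when i = j).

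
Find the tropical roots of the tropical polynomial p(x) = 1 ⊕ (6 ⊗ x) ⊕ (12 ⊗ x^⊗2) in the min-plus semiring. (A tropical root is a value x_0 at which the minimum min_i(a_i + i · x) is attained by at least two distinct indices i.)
Roots: {-6, -5}

Each tropical root is a break point of the lower envelope of the lines y = a_i + i · x (there are 3 lines, with slopes 0, 1, ..., 2). Only the lines that attain the minimum somewhere contribute to roots; other lines are dominated. Here the surviving (envelope) indices are i = 2, i = 1, i = 0.
Intersections between consecutive envelope lines give the roots: for adjacent envelope indices i < j the intersection is x = (a_i − a_j) / (j − i). Reading off the sorted break points: {-6, -5}.
Verification: at each break x_0, at least two indices attain the minimum of min_i(a_i + i · x_0).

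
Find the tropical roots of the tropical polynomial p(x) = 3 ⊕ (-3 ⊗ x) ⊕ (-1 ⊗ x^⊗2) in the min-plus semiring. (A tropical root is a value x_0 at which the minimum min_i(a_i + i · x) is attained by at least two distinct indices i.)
Roots: {-2, 6}

Each tropical root is a break point of the lower envelope of the lines y = a_i + i · x (there are 3 lines, with slopes 0, 1, ..., 2). Only the lines that attain the minimum somewhere contribute to roots; other lines are dominated. Here the surviving (envelope) indices are i = 2, i = 1, i = 0.
Intersections between consecutive envelope lines give the roots: for adjacent envelope indices i < j the intersection is x = (a_i − a_j) / (j − i). Reading off the sorted break points: {-2, 6}.
Verification: at each break x_0, at least two indices attain the minimum of min_i(a_i + i · x_0).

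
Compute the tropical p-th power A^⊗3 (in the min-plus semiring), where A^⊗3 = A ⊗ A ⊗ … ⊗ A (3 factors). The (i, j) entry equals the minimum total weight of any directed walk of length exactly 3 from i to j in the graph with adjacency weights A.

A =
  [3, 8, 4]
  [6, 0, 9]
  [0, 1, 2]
A^⊗3 =
  [6, 5, 8]
  [6, 0, 9]
  [4, 1, 6]

Each entry (A^⊗3)_ij equals the minimum over all length-3 walks i = v_0 → v_1 → … → v_3 = j of Σ_t A[v_t][v_{t+1}]. For example, for (i, j) = (0, 2) we minimise over 9 possible intermediate vertex sequences; the minimum is 8, attained along the walk 0 → 2 → 0 → 2.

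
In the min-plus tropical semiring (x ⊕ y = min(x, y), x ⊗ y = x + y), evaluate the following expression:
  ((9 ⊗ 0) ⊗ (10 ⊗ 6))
((9 ⊗ 0) ⊗ (10 ⊗ 6)) = 25

Expand innermost to outermost. Recall ⊕ takes the minimum of its arguments and ⊗ takes their sum. Working out the expression ((9 ⊗ 0) ⊗ (10 ⊗ 6)) gives 25.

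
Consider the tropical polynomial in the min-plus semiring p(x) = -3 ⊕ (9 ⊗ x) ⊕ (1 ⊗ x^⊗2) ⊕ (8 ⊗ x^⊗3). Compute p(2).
p(2) = -3

A tropical monomial a ⊗ x^⊗i evaluates to a + i · x. Evaluating each term at x = 2:
  Term 0 contributes -3 + 0 · 2 = -3
  Term 1 contributes 9 + 1 · 2 = 11
  Term 2 contributes 1 + 2 · 2 = 5
  Term 3 contributes 8 + 3 · 2 = 14
p(2) = ⊕ of these = min[-3, 11, 5, 14] = -3.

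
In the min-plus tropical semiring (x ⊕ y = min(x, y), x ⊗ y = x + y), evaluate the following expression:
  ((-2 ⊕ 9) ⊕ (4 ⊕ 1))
((-2 ⊕ 9) ⊕ (4 ⊕ 1)) = -2

Expand innermost to outermost. Recall ⊕ takes the minimum of its arguments and ⊗ takes their sum. Working out the expression ((-2 ⊕ 9) ⊕ (4 ⊕ 1)) gives -2.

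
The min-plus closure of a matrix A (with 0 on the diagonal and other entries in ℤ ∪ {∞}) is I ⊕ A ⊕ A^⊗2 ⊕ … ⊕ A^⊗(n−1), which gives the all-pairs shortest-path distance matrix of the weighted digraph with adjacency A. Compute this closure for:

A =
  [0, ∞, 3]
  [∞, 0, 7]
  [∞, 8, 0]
Closure =
  [0, 11, 3]
  [∞, 0, 7]
  [∞, 8, 0]

This is the Floyd-Warshall all-pairs shortest-path computation. For each intermediate vertex k = 0, 1, …, 2, update dist[i][j] ← min(dist[i][j], dist[i][k] + dist[k][j]). The final matrix gives, for each (i, j), the minimum total weight of any directed path from i to j (possibly empty when i = j).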